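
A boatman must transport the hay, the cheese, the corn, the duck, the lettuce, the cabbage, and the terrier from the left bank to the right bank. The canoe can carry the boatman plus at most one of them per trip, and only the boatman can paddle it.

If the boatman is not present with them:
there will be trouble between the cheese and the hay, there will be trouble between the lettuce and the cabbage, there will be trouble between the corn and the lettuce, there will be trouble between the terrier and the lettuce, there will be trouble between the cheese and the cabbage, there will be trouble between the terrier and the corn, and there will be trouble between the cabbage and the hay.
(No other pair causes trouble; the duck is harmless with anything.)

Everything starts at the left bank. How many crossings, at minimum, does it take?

Whatever the first load, the items left behind include a forbidden pair without the boatman. No opening move is safe, so no plan exists.

impossible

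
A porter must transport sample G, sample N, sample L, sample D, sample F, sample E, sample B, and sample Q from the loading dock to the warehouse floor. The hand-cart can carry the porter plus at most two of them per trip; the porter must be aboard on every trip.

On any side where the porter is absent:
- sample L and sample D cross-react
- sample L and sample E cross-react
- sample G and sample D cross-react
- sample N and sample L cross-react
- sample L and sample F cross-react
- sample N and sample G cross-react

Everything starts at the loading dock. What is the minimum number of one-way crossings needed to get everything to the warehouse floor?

9

Counting alone: the porter can take at most 2 across per trip to the warehouse floor, so moving all 8 needs at least 4 loaded trips out, with a return between consecutive ones — at least 7 crossings.
The safety rule pushes this higher. Following every safe sequence of crossings, the most of the 8 that can be at the warehouse floor as the hand-cart arrives there on crossing 7 is 7 — never all 8.
So no plan with fewer than 9 crossings exists, and this one achieves 9:
1. Porter goes to the warehouse floor with sample G and sample L.  [the loading dock: sample B, sample D, sample E, sample F, sample N, sample Q | the warehouse floor: sample G, sample L]
2. Porter goes back to the loading dock alone.  [the loading dock: sample B, sample D, sample E, sample F, sample N, sample Q | the warehouse floor: sample G, sample L]
3. Porter goes to the warehouse floor with sample D and sample N.  [the loading dock: sample B, sample E, sample F, sample Q | the warehouse floor: sample D, sample G, sample L, sample N]
4. Porter goes back to the loading dock with sample G and sample L.  [the loading dock: sample B, sample E, sample F, sample G, sample L, sample Q | the warehouse floor: sample D, sample N]
5. Porter goes to the warehouse floor with sample E and sample F.  [the loading dock: sample B, sample G, sample L, sample Q | the warehouse floor: sample D, sample E, sample F, sample N]
6. Porter goes back to the loading dock alone.  [the loading dock: sample B, sample G, sample L, sample Q | the warehouse floor: sample D, sample E, sample F, sample N]
7. Porter goes to the warehouse floor with sample B and sample Q.  [the loading dock: sample G, sample L | the warehouse floor: sample B, sample D, sample E, sample F, sample N, sample Q]
8. Porter goes back to the loading dock alone.  [the loading dock: sample G, sample L | the warehouse floor: sample B, sample D, sample E, sample F, sample N, sample Q]
9. Porter goes to the warehouse floor with sample G and sample L.  [the loading dock: — | the warehouse floor: sample B, sample D, sample E, sample F, sample G, sample L, sample N, sample Q]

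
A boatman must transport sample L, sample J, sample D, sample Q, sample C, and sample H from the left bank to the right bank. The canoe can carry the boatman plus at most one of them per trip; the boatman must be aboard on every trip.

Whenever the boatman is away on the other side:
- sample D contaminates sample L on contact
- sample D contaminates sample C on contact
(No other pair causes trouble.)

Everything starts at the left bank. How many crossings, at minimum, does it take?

13

Counting alone: the boatman can take at most 1 across per trip to the right bank, so moving all 6 needs at least 6 loaded trips out, with a return between consecutive ones — at least 11 crossings.
The safety rule pushes this higher. Following every safe sequence of crossings, the most of the 6 that can be at the right bank as the canoe arrives there on crossing 11 is 5 — never all 6.
So no plan with fewer than 13 crossings exists, and this one achieves 13:
1. Boatman goes to the right bank with sample D.  [the left bank: sample C, sample H, sample J, sample L, sample Q | the right bank: sample D]
2. Boatman goes back to the left bank alone.  [the left bank: sample C, sample H, sample J, sample L, sample Q | the right bank: sample D]
3. Boatman goes to the right bank with sample L.  [the left bank: sample C, sample H, sample J, sample Q | the right bank: sample D, sample L]
4. Boatman goes back to the left bank with sample D.  [the left bank: sample C, sample D, sample H, sample J, sample Q | the right bank: sample L]
5. Boatman goes to the right bank with sample C.  [the left bank: sample D, sample H, sample J, sample Q | the right bank: sample C, sample L]
6. Boatman goes back to the left bank alone.  [the left bank: sample D, sample H, sample J, sample Q | the right bank: sample C, sample L]
7. Boatman goes to the right bank with sample J.  [the left bank: sample D, sample H, sample Q | the right bank: sample C, sample J, sample L]
8. Boatman goes back to the left bank alone.  [the left bank: sample D, sample H, sample Q | the right bank: sample C, sample J, sample L]
9. Boatman goes to the right bank with sample Q.  [the left bank: sample D, sample H | the right bank: sample C, sample J, sample L, sample Q]
10. Boatman goes back to the left bank alone.  [the left bank: sample D, sample H | the right bank: sample C, sample J, sample L, sample Q]
11. Boatman goes to the right bank with sample H.  [the left bank: sample D | the right bank: sample C, sample H, sample J, sample L, sample Q]
12. Boatman goes back to the left bank alone.  [the left bank: sample D | the right bank: sample C, sample H, sample J, sample L, sample Q]
13. Boatman goes to the right bank with sample D.  [the left bank: — | the right bank: sample C, sample D, sample H, sample J, sample L, sample Q]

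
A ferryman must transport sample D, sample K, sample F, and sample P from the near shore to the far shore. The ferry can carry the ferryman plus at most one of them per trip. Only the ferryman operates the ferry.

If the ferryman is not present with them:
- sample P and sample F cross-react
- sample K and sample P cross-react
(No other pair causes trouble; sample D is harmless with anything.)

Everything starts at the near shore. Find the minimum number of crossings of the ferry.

9

Counting alone: the ferryman can take at most 1 across per trip to the far shore, so moving all 4 needs at least 4 loaded trips out, with a return between consecutive ones — at least 7 crossings.
The safety rule pushes this higher. Following every safe sequence of crossings, the most of the 4 that can be at the far shore as the ferry arrives there on crossing 7 is 3 — never all 4.
So no plan with fewer than 9 crossings exists, and this one achieves 9:
1. Ferryman goes to the far shore with sample P.  [the near shore: sample D, sample F, sample K | the far shore: sample P]
2. Ferryman goes back to the near shore alone.  [the near shore: sample D, sample F, sample K | the far shore: sample P]
3. Ferryman goes to the far shore with sample D.  [the near shore: sample F, sample K | the far shore: sample D, sample P]
4. Ferryman goes back to the near shore alone.  [the near shore: sample F, sample K | the far shore: sample D, sample P]
5. Ferryman goes to the far shore with sample K.  [the near shore: sample F | the far shore: sample D, sample K, sample P]
6. Ferryman goes back to the near shore with sample P.  [the near shore: sample F, sample P | the far shore: sample D, sample K]
7. Ferryman goes to the far shore with sample F.  [the near shore: sample P | the far shore: sample D, sample F, sample K]
8. Ferryman goes back to the near shore alone.  [the near shore: sample P | the far shore: sample D, sample F, sample K]
9. Ferryman goes to the far shore with sample P.  [the near shore: — | the far shore: sample D, sample F, sample K, sample P]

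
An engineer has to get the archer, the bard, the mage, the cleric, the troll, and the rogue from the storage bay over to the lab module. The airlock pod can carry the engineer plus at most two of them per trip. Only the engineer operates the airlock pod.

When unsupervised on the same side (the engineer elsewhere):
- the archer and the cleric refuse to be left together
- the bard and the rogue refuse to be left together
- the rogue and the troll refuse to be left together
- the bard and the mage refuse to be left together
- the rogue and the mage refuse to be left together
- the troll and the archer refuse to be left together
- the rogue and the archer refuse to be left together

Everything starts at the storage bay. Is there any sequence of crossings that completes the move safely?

Whatever the first load, the items left behind include a forbidden pair without the engineer. No opening move is safe, so no plan exists.

No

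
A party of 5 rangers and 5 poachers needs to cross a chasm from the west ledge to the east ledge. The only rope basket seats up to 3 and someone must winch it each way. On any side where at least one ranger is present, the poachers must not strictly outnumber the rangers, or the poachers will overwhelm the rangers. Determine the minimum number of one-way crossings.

Counting alone: each trip to the east ledge takes at most 3 across and each return brings at least 1 back, so after t trips out (and t−1 returns) at most 3t − (t−1) of the 10 are across; that first reaches 10 at t = 5, so at least 9 crossings are needed.
The safety rule pushes this higher. Following every safe sequence of crossings, the most of the 10 that can be at the east ledge as the rope basket arrives there on crossing 9 is 9 — never all 10.
So no plan with fewer than 11 crossings exists, and this one achieves 11:
1. 2 poachers → the east ledge.  (the west ledge: 5R 3P; the east ledge: 0R 2P)
2. 1 poacher ← the west ledge.  (the west ledge: 5R 4P; the east ledge: 0R 1P)
3. 3 poachers → the east ledge.  (the west ledge: 5R 1P; the east ledge: 0R 4P)
4. 1 poacher ← the west ledge.  (the west ledge: 5R 2P; the east ledge: 0R 3P)
5. 3 rangers → the east ledge.  (the west ledge: 2R 2P; the east ledge: 3R 3P)
6. 1 ranger and 1 poacher ← the west ledge.  (the west ledge: 3R 3P; the east ledge: 2R 2P)
7. 3 rangers → the east ledge.  (the west ledge: 0R 3P; the east ledge: 5R 2P)
8. 1 poacher ← the west ledge.  (the west ledge: 0R 4P; the east ledge: 5R 1P)
9. 2 poachers → the east ledge.  (the west ledge: 0R 2P; the east ledge: 5R 3P)
10. 1 poacher ← the west ledge.  (the west ledge: 0R 3P; the east ledge: 5R 2P)
11. 3 poachers → the east ledge.  (the west ledge: 0R 0P; the east ledge: 5R 5P)

11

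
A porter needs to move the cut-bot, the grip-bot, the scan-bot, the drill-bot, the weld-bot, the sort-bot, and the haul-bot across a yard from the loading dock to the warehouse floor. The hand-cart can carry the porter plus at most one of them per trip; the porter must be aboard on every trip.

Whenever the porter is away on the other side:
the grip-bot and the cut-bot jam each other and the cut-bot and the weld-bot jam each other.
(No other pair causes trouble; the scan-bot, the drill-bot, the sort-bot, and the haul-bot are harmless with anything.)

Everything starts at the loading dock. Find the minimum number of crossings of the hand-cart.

Counting alone: the porter can take at most 1 across per trip to the warehouse floor, so moving all 7 needs at least 7 loaded trips out, with a return between consecutive ones — at least 13 crossings.
The safety rule pushes this higher. Following every safe sequence of crossings, the most of the 7 that can be at the warehouse floor as the hand-cart arrives there on crossing 13 is 6 — never all 7.
So no plan with fewer than 15 crossings exists, and this one achieves 15:
1. Porter goes to the warehouse floor with the cut-bot.
2. Porter goes back to the loading dock alone.
3. Porter goes to the warehouse floor with the grip-bot.
4. Porter goes back to the loading dock with the cut-bot.
5. Porter goes to the warehouse floor with the weld-bot.
6. Porter goes back to the loading dock alone.
7. Porter goes to the warehouse floor with the scan-bot.
8. Porter goes back to the loading dock alone.
9. Porter goes to the warehouse floor with the drill-bot.
10. Porter goes back to the loading dock alone.
11. Porter goes to the warehouse floor with the sort-bot.
12. Porter goes back to the loading dock alone.
13. Porter goes to the warehouse floor with the haul-bot.
14. Porter goes back to the loading dock alone.
15. Porter goes to the warehouse floor with the cut-bot.

15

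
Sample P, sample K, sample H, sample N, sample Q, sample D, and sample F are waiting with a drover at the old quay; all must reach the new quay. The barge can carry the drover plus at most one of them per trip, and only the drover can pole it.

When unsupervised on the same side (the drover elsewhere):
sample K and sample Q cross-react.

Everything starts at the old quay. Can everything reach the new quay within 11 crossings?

No

Counting alone: the drover can take at most 1 across per trip to the new quay, so moving all 7 needs at least 7 loaded trips out, with a return between consecutive ones — at least 13 crossings.
Since 11 < 13, 11 crossings cannot be enough. (The shortest complete plan in fact takes 13:)
1. Drover goes to the new quay with sample K.
2. Drover goes back to the old quay alone.
3. Drover goes to the new quay with sample P.
4. Drover goes back to the old quay alone.
5. Drover goes to the new quay with sample H.
6. Drover goes back to the old quay alone.
7. Drover goes to the new quay with sample N.
8. Drover goes back to the old quay alone.
9. Drover goes to the new quay with sample D.
10. Drover goes back to the old quay alone.
11. Drover goes to the new quay with sample F.
12. Drover goes back to the old quay alone.
13. Drover goes to the new quay with sample Q.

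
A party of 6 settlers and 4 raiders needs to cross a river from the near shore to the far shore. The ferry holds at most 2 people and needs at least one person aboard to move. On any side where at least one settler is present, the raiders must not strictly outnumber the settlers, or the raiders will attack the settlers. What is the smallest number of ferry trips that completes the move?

Counting alone: each trip to the far shore takes at most 2 across and each return brings at least 1 back, so after t trips out (and t−1 returns) at most 2t − (t−1) of the 10 are across; that first reaches 10 at t = 9, so at least 17 crossings are needed.
The plan below uses exactly 17 crossings, so it is optimal:
1. 2 raiders → the far shore.  (the near shore: 6S 2R; the far shore: 0S 2R)
2. 1 raider ← the near shore.  (the near shore: 6S 3R; the far shore: 0S 1R)
3. 2 raiders → the far shore.  (the near shore: 6S 1R; the far shore: 0S 3R)
4. 1 raider ← the near shore.  (the near shore: 6S 2R; the far shore: 0S 2R)
5. 2 settlers → the far shore.  (the near shore: 4S 2R; the far shore: 2S 2R)
6. 1 raider ← the near shore.  (the near shore: 4S 3R; the far shore: 2S 1R)
7. 1 settler and 1 raider → the far shore.  (the near shore: 3S 2R; the far shore: 3S 2R)
8. 1 raider ← the near shore.  (the near shore: 3S 3R; the far shore: 3S 1R)
9. 2 raiders → the far shore.  (the near shore: 3S 1R; the far shore: 3S 3R)
10. 1 raider ← the near shore.  (the near shore: 3S 2R; the far shore: 3S 2R)
11. 1 settler and 1 raider → the far shore.  (the near shore: 2S 1R; the far shore: 4S 3R)
12. 1 raider ← the near shore.  (the near shore: 2S 2R; the far shore: 4S 2R)
13. 2 raiders → the far shore.  (the near shore: 2S 0R; the far shore: 4S 4R)
14. 1 raider ← the near shore.  (the near shore: 2S 1R; the far shore: 4S 3R)
15. 1 settler and 1 raider → the far shore.  (the near shore: 1S 0R; the far shore: 5S 4R)
16. 1 raider ← the near shore.  (the near shore: 1S 1R; the far shore: 5S 3R)
17. 1 settler and 1 raider → the far shore.  (the near shore: 0S 0R; the far shore: 6S 4R)

17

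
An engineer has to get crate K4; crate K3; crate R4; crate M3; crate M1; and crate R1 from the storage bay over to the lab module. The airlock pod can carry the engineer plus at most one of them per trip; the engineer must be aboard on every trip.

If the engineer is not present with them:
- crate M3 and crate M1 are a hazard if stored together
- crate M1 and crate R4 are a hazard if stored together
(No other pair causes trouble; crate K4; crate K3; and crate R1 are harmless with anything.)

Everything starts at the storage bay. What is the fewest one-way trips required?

13

Counting alone: the engineer can take at most 1 across per trip to the lab module, so moving all 6 needs at least 6 loaded trips out, with a return between consecutive ones — at least 11 crossings.
The safety rule pushes this higher. Following every safe sequence of crossings, the most of the 6 that can be at the lab module as the airlock pod arrives there on crossing 11 is 5 — never all 6.
So no plan with fewer than 13 crossings exists, and this one achieves 13:
1. Engineer goes to the lab module with crate M1.
2. Engineer goes back to the storage bay alone.
3. Engineer goes to the lab module with crate K4.
4. Engineer goes back to the storage bay alone.
5. Engineer goes to the lab module with crate K3.
6. Engineer goes back to the storage bay alone.
7. Engineer goes to the lab module with crate R4.
8. Engineer goes back to the storage bay with crate M1.
9. Engineer goes to the lab module with crate M3.
10. Engineer goes back to the storage bay alone.
11. Engineer goes to the lab module with crate R1.
12. Engineer goes back to the storage bay alone.
13. Engineer goes to the lab module with crate M1.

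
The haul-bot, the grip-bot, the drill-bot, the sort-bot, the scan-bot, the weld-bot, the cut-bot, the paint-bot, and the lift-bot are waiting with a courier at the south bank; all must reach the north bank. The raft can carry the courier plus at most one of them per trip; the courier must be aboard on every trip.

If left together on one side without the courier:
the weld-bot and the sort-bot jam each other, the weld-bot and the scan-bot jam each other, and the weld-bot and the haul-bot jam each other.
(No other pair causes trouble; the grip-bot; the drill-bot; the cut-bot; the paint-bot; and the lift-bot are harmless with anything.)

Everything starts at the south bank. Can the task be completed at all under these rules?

Following every safe sequence of crossings from the start, the most of the 9 that can be at the north bank as the raft arrives there on crossings 1, 3, 5, 7, 9, 11, 13 is 1, 2, 3, 4, 5, 6, 7 respectively; the best ever achieved is 7 of 9.
From crossing 15 on, no configuration arises that was not already reachable earlier: only 288 distinct safe configurations (who is on which side, and where the raft is) can ever be reached, none of them has everyone across, and every continuation just revisits them. So no valid plan exists.

No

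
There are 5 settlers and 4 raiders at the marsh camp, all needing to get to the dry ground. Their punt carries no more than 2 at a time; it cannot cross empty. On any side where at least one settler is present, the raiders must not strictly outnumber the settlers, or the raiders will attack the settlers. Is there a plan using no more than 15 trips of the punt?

Yes — this plan uses 15 crossings (≤ 15):
1. 2 raiders → the dry ground.  (the marsh camp: 5S 2R; the dry ground: 0S 2R)
2. 1 raider ← the marsh camp.  (the marsh camp: 5S 3R; the dry ground: 0S 1R)
3. 2 raiders → the dry ground.  (the marsh camp: 5S 1R; the dry ground: 0S 3R)
4. 1 raider ← the marsh camp.  (the marsh camp: 5S 2R; the dry ground: 0S 2R)
5. 2 settlers → the dry ground.  (the marsh camp: 3S 2R; the dry ground: 2S 2R)
6. 1 raider ← the marsh camp.  (the marsh camp: 3S 3R; the dry ground: 2S 1R)
7. 1 settler and 1 raider → the dry ground.  (the marsh camp: 2S 2R; the dry ground: 3S 2R)
8. 1 settler ← the marsh camp.  (the marsh camp: 3S 2R; the dry ground: 2S 2R)
9. 1 settler and 1 raider → the dry ground.  (the marsh camp: 2S 1R; the dry ground: 3S 3R)
10. 1 raider ← the marsh camp.  (the marsh camp: 2S 2R; the dry ground: 3S 2R)
11. 1 settler and 1 raider → the dry ground.  (the marsh camp: 1S 1R; the dry ground: 4S 3R)
12. 1 settler ← the marsh camp.  (the marsh camp: 2S 1R; the dry ground: 3S 3R)
13. 1 settler and 1 raider → the dry ground.  (the marsh camp: 1S 0R; the dry ground: 4S 4R)
14. 1 raider ← the marsh camp.  (the marsh camp: 1S 1R; the dry ground: 4S 3R)
15. 1 settler and 1 raider → the dry ground.  (the marsh camp: 0S 0R; the dry ground: 5S 4R)

Yes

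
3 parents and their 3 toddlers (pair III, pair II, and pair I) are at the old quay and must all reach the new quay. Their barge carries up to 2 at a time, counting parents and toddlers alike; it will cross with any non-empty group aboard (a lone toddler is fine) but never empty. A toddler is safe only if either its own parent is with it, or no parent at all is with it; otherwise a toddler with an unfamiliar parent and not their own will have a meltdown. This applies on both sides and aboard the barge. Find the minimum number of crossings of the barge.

11

Counting alone: each trip to the new quay takes at most 2 across and each return brings at least 1 back, so after t trips out (and t−1 returns) at most 2t − (t−1) of the 6 are across; that first reaches 6 at t = 5, so at least 9 crossings are needed.
The safety rule pushes this higher. Following every safe sequence of crossings, the most of the 6 that can be at the new quay as the barge arrives there on crossing 9 is 5 — never all 6.
So no plan with fewer than 11 crossings exists, and this one achieves 11:
1. parent III and toddler III cross → the new quay.
2. parent III crosses ← the old quay.
3. toddler I and toddler II cross → the new quay.
4. toddler III crosses ← the old quay.
5. parent I and parent II cross → the new quay.
6. parent II and toddler II cross ← the old quay.
7. parent II and parent III cross → the new quay.
8. toddler I crosses ← the old quay.
9. toddler II and toddler III cross → the new quay.
10. parent I crosses ← the old quay.
11. parent I and toddler I cross → the new quay.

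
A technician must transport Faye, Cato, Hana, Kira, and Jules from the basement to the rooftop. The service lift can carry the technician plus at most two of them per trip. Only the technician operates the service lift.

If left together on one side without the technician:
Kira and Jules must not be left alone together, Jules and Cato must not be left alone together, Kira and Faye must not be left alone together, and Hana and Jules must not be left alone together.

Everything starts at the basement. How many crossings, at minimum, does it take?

5

Counting alone: the technician can take at most 2 across per trip to the rooftop, so moving all 5 needs at least 3 loaded trips out, with a return between consecutive ones — at least 5 crossings.
The plan below uses exactly 5 crossings, so it is optimal:
1. Technician goes to the rooftop with Faye and Jules.
2. Technician goes back to the basement alone.
3. Technician goes to the rooftop with Cato and Hana.
4. Technician goes back to the basement with Jules.
5. Technician goes to the rooftop with Jules and Kira.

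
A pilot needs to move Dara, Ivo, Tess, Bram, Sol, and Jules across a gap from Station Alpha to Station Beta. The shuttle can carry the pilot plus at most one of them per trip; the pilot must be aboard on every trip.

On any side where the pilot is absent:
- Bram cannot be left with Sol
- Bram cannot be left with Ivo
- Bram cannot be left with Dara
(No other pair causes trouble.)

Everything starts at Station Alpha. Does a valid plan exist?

Following every safe sequence of crossings from the start, the most of the 6 that can be at Station Beta as the shuttle arrives there on crossings 1, 3, 5, 7 is 1, 2, 3, 4 respectively; the best ever achieved is 4 of 6.
From crossing 9 on, no configuration arises that was not already reachable earlier: only 36 distinct safe configurations (who is on which side, and where the shuttle is) can ever be reached, none of them has everyone across, and every continuation just revisits them. So no valid plan exists.

No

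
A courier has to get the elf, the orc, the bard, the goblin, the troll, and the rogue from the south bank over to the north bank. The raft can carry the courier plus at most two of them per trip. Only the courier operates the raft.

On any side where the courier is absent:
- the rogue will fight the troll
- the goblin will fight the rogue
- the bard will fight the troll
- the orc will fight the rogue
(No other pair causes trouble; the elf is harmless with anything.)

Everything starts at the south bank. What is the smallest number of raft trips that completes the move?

7

Counting alone: the courier can take at most 2 across per trip to the north bank, so moving all 6 needs at least 3 loaded trips out, with a return between consecutive ones — at least 5 crossings.
The safety rule pushes this higher. Following every safe sequence of crossings, the most of the 6 that can be at the north bank as the raft arrives there on crossing 5 is 5 — never all 6.
So no plan with fewer than 7 crossings exists, and this one achieves 7:
1. Courier goes to the north bank with the bard and the rogue.  [the south bank: the elf, the goblin, the orc, the troll | the north bank: the bard, the rogue]
2. Courier goes back to the south bank alone.  [the south bank: the elf, the goblin, the orc, the troll | the north bank: the bard, the rogue]
3. Courier goes to the north bank with the elf.  [the south bank: the goblin, the orc, the troll | the north bank: the bard, the elf, the rogue]
4. Courier goes back to the south bank alone.  [the south bank: the goblin, the orc, the troll | the north bank: the bard, the elf, the rogue]
5. Courier goes to the north bank with the goblin and the orc.  [the south bank: the troll | the north bank: the bard, the elf, the goblin, the orc, the rogue]
6. Courier goes back to the south bank with the rogue.  [the south bank: the rogue, the troll | the north bank: the bard, the elf, the goblin, the orc]
7. Courier goes to the north bank with the rogue and the troll.  [the south bank: — | the north bank: the bard, the elf, the goblin, the orc, the rogue, the troll]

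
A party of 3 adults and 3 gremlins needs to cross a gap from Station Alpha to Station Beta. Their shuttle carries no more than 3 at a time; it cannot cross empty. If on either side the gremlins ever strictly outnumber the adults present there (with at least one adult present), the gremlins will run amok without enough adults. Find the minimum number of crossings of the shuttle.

5

Counting alone: each trip to Station Beta takes at most 3 across and each return brings at least 1 back, so after t trips out (and t−1 returns) at most 3t − (t−1) of the 6 are across; that first reaches 6 at t = 3, so at least 5 crossings are needed.
The plan below uses exactly 5 crossings, so it is optimal:
1. 2 gremlins → Station Beta.  (Station Alpha: 3A 1G; Station Beta: 0A 2G)
2. 1 gremlin ← Station Alpha.  (Station Alpha: 3A 2G; Station Beta: 0A 1G)
3. 3 adults → Station Beta.  (Station Alpha: 0A 2G; Station Beta: 3A 1G)
4. 1 gremlin ← Station Alpha.  (Station Alpha: 0A 3G; Station Beta: 3A 0G)
5. 3 gremlins → Station Beta.  (Station Alpha: 0A 0G; Station Beta: 3A 3G)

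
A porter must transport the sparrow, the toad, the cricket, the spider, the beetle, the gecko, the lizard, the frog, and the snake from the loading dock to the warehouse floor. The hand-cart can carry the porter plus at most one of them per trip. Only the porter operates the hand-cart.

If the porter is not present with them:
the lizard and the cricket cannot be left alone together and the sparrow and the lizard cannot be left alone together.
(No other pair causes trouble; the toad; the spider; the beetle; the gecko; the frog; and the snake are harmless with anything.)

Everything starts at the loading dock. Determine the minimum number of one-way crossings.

19

Counting alone: the porter can take at most 1 across per trip to the warehouse floor, so moving all 9 needs at least 9 loaded trips out, with a return between consecutive ones — at least 17 crossings.
The safety rule pushes this higher. Following every safe sequence of crossings, the most of the 9 that can be at the warehouse floor as the hand-cart arrives there on crossing 17 is 8 — never all 9.
So no plan with fewer than 19 crossings exists, and this one achieves 19:
1. Porter goes to the warehouse floor with the lizard.
2. Porter goes back to the loading dock alone.
3. Porter goes to the warehouse floor with the sparrow.
4. Porter goes back to the loading dock with the lizard.
5. Porter goes to the warehouse floor with the cricket.
6. Porter goes back to the loading dock alone.
7. Porter goes to the warehouse floor with the toad.
8. Porter goes back to the loading dock alone.
9. Porter goes to the warehouse floor with the spider.
10. Porter goes back to the loading dock alone.
11. Porter goes to the warehouse floor with the beetle.
12. Porter goes back to the loading dock alone.
13. Porter goes to the warehouse floor with the gecko.
14. Porter goes back to the loading dock alone.
15. Porter goes to the warehouse floor with the frog.
16. Porter goes back to the loading dock alone.
17. Porter goes to the warehouse floor with the snake.
18. Porter goes back to the loading dock alone.
19. Porter goes to the warehouse floor with the lizard.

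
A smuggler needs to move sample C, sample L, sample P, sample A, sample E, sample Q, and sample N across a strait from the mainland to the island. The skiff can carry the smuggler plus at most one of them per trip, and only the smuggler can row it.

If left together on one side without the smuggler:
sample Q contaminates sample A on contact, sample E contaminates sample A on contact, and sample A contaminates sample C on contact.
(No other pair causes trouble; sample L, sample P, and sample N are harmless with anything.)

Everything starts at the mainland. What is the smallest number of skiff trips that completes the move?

Following every safe sequence of crossings from the start, the most of the 7 that can be at the island as the skiff arrives there on crossings 1, 3, 5, 7, 9 is 1, 2, 3, 4, 5 respectively; the best ever achieved is 5 of 7.
From crossing 11 on, no configuration arises that was not already reachable earlier: only 72 distinct safe configurations (who is on which side, and where the skiff is) can ever be reached, none of them has everyone across, and every continuation just revisits them. So no valid plan exists.

impossible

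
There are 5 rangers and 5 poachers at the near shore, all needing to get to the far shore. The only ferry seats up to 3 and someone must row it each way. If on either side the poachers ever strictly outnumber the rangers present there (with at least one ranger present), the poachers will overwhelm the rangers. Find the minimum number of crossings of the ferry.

Counting alone: each trip to the far shore takes at most 3 across and each return brings at least 1 back, so after t trips out (and t−1 returns) at most 3t − (t−1) of the 10 are across; that first reaches 10 at t = 5, so at least 9 crossings are needed.
The safety rule pushes this higher. Following every safe sequence of crossings, the most of the 10 that can be at the far shore as the ferry arrives there on crossing 9 is 9 — never all 10.
So no plan with fewer than 11 crossings exists, and this one achieves 11:
1. 2 poachers → the far shore.  (the near shore: 5R 3P; the far shore: 0R 2P)
2. 1 poacher ← the near shore.  (the near shore: 5R 4P; the far shore: 0R 1P)
3. 3 poachers → the far shore.  (the near shore: 5R 1P; the far shore: 0R 4P)
4. 1 poacher ← the near shore.  (the near shore: 5R 2P; the far shore: 0R 3P)
5. 3 rangers → the far shore.  (the near shore: 2R 2P; the far shore: 3R 3P)
6. 1 ranger and 1 poacher ← the near shore.  (the near shore: 3R 3P; the far shore: 2R 2P)
7. 3 rangers → the far shore.  (the near shore: 0R 3P; the far shore: 5R 2P)
8. 1 poacher ← the near shore.  (the near shore: 0R 4P; the far shore: 5R 1P)
9. 2 poachers → the far shore.  (the near shore: 0R 2P; the far shore: 5R 3P)
10. 1 poacher ← the near shore.  (the near shore: 0R 3P; the far shore: 5R 2P)
11. 3 poachers → the far shore.  (the near shore: 0R 0P; the far shore: 5R 5P)

11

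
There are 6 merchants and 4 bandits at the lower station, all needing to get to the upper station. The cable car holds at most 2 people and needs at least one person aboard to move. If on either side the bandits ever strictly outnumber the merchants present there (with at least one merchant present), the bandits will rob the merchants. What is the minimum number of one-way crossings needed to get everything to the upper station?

Counting alone: each trip to the upper station takes at most 2 across and each return brings at least 1 back, so after t trips out (and t−1 returns) at most 2t − (t−1) of the 10 are across; that first reaches 10 at t = 9, so at least 17 crossings are needed.
The plan below uses exactly 17 crossings, so it is optimal:
1. 2 bandits → the upper station.  (the lower station: 6M 2B; the upper station: 0M 2B)
2. 1 bandit ← the lower station.  (the lower station: 6M 3B; the upper station: 0M 1B)
3. 2 bandits → the upper station.  (the lower station: 6M 1B; the upper station: 0M 3B)
4. 1 bandit ← the lower station.  (the lower station: 6M 2B; the upper station: 0M 2B)
5. 2 merchants → the upper station.  (the lower station: 4M 2B; the upper station: 2M 2B)
6. 1 bandit ← the lower station.  (the lower station: 4M 3B; the upper station: 2M 1B)
7. 1 merchant and 1 bandit → the upper station.  (the lower station: 3M 2B; the upper station: 3M 2B)
8. 1 bandit ← the lower station.  (the lower station: 3M 3B; the upper station: 3M 1B)
9. 2 bandits → the upper station.  (the lower station: 3M 1B; the upper station: 3M 3B)
10. 1 bandit ← the lower station.  (the lower station: 3M 2B; the upper station: 3M 2B)
11. 1 merchant and 1 bandit → the upper station.  (the lower station: 2M 1B; the upper station: 4M 3B)
12. 1 bandit ← the lower station.  (the lower station: 2M 2B; the upper station: 4M 2B)
13. 2 bandits → the upper station.  (the lower station: 2M 0B; the upper station: 4M 4B)
14. 1 bandit ← the lower station.  (the lower station: 2M 1B; the upper station: 4M 3B)
15. 1 merchant and 1 bandit → the upper station.  (the lower station: 1M 0B; the upper station: 5M 4B)
16. 1 bandit ← the lower station.  (the lower station: 1M 1B; the upper station: 5M 3B)
17. 1 merchant and 1 bandit → the upper station.  (the lower station: 0M 0B; the upper station: 6M 4B)

17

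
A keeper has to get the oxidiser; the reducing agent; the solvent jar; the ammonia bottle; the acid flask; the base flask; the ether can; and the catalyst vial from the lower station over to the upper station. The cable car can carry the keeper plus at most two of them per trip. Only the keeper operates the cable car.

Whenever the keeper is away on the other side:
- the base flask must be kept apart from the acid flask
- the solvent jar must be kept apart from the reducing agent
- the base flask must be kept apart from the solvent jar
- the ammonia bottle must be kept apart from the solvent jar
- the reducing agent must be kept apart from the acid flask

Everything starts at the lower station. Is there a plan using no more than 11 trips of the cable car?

Yes — this plan uses 9 crossings (≤ 11):
1. Keeper goes to the upper station with the acid flask and the solvent jar.  [the lower station: the ammonia bottle, the base flask, the catalyst vial, the ether can, the oxidiser, the reducing agent | the upper station: the acid flask, the solvent jar]
2. Keeper goes back to the lower station alone.  [the lower station: the ammonia bottle, the base flask, the catalyst vial, the ether can, the oxidiser, the reducing agent | the upper station: the acid flask, the solvent jar]
3. Keeper goes to the upper station with the oxidiser and the reducing agent.  [the lower station: the ammonia bottle, the base flask, the catalyst vial, the ether can | the upper station: the acid flask, the oxidiser, the reducing agent, the solvent jar]
4. Keeper goes back to the lower station with the acid flask and the solvent jar.  [the lower station: the acid flask, the ammonia bottle, the base flask, the catalyst vial, the ether can, the solvent jar | the upper station: the oxidiser, the reducing agent]
5. Keeper goes to the upper station with the ammonia bottle and the base flask.  [the lower station: the acid flask, the catalyst vial, the ether can, the solvent jar | the upper station: the ammonia bottle, the base flask, the oxidiser, the reducing agent]
6. Keeper goes back to the lower station alone.  [the lower station: the acid flask, the catalyst vial, the ether can, the solvent jar | the upper station: the ammonia bottle, the base flask, the oxidiser, the reducing agent]
7. Keeper goes to the upper station with the catalyst vial and the ether can.  [the lower station: the acid flask, the solvent jar | the upper station: the ammonia bottle, the base flask, the catalyst vial, the ether can, the oxidiser, the reducing agent]
8. Keeper goes back to the lower station alone.  [the lower station: the acid flask, the solvent jar | the upper station: the ammonia bottle, the base flask, the catalyst vial, the ether can, the oxidiser, the reducing agent]
9. Keeper goes to the upper station with the acid flask and the solvent jar.  [the lower station: — | the upper station: the acid flask, the ammonia bottle, the base flask, the catalyst vial, the ether can, the oxidiser, the reducing agent, the solvent jar]

Yes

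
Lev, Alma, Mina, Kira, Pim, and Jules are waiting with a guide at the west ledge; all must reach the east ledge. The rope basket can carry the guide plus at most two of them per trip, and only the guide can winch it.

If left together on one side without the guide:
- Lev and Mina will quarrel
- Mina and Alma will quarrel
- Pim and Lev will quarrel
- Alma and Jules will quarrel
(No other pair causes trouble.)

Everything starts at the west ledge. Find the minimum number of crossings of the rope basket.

Counting alone: the guide can take at most 2 across per trip to the east ledge, so moving all 6 needs at least 3 loaded trips out, with a return between consecutive ones — at least 5 crossings.
The safety rule pushes this higher. Following every safe sequence of crossings, the most of the 6 that can be at the east ledge as the rope basket arrives there on crossing 5 is 5 — never all 6.
So no plan with fewer than 7 crossings exists, and this one achieves 7:
1. Guide goes to the east ledge with Alma and Lev.  [the west ledge: Jules, Kira, Mina, Pim | the east ledge: Alma, Lev]
2. Guide goes back to the west ledge alone.  [the west ledge: Jules, Kira, Mina, Pim | the east ledge: Alma, Lev]
3. Guide goes to the east ledge with Kira and Mina.  [the west ledge: Jules, Pim | the east ledge: Alma, Kira, Lev, Mina]
4. Guide goes back to the west ledge with Alma and Lev.  [the west ledge: Alma, Jules, Lev, Pim | the east ledge: Kira, Mina]
5. Guide goes to the east ledge with Jules and Pim.  [the west ledge: Alma, Lev | the east ledge: Jules, Kira, Mina, Pim]
6. Guide goes back to the west ledge alone.  [the west ledge: Alma, Lev | the east ledge: Jules, Kira, Mina, Pim]
7. Guide goes to the east ledge with Alma and Lev.  [the west ledge: — | the east ledge: Alma, Jules, Kira, Lev, Mina, Pim]

7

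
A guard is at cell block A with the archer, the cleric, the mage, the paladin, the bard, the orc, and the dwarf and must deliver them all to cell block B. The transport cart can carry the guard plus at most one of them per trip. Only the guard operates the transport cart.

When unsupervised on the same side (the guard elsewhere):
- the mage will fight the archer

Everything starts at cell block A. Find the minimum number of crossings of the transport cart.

Counting alone: the guard can take at most 1 across per trip to cell block B, so moving all 7 needs at least 7 loaded trips out, with a return between consecutive ones — at least 13 crossings.
The plan below uses exactly 13 crossings, so it is optimal:
1. Guard goes to cell block B with the archer.  [cell block A: the bard, the cleric, the dwarf, the mage, the orc, the paladin | cell block B: the archer]
2. Guard goes back to cell block A alone.  [cell block A: the bard, the cleric, the dwarf, the mage, the orc, the paladin | cell block B: the archer]
3. Guard goes to cell block B with the cleric.  [cell block A: the bard, the dwarf, the mage, the orc, the paladin | cell block B: the archer, the cleric]
4. Guard goes back to cell block A alone.  [cell block A: the bard, the dwarf, the mage, the orc, the paladin | cell block B: the archer, the cleric]
5. Guard goes to cell block B with the paladin.  [cell block A: the bard, the dwarf, the mage, the orc | cell block B: the archer, the cleric, the paladin]
6. Guard goes back to cell block A alone.  [cell block A: the bard, the dwarf, the mage, the orc | cell block B: the archer, the cleric, the paladin]
7. Guard goes to cell block B with the bard.  [cell block A: the dwarf, the mage, the orc | cell block B: the archer, the bard, the cleric, the paladin]
8. Guard goes back to cell block A alone.  [cell block A: the dwarf, the mage, the orc | cell block B: the archer, the bard, the cleric, the paladin]
9. Guard goes to cell block B with the orc.  [cell block A: the dwarf, the mage | cell block B: the archer, the bard, the cleric, the orc, the paladin]
10. Guard goes back to cell block A alone.  [cell block A: the dwarf, the mage | cell block B: the archer, the bard, the cleric, the orc, the paladin]
11. Guard goes to cell block B with the dwarf.  [cell block A: the mage | cell block B: the archer, the bard, the cleric, the dwarf, the orc, the paladin]
12. Guard goes back to cell block A alone.  [cell block A: the mage | cell block B: the archer, the bard, the cleric, the dwarf, the orc, the paladin]
13. Guard goes to cell block B with the mage.  [cell block A: — | cell block B: the archer, the bard, the cleric, the dwarf, the mage, the orc, the paladin]

13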